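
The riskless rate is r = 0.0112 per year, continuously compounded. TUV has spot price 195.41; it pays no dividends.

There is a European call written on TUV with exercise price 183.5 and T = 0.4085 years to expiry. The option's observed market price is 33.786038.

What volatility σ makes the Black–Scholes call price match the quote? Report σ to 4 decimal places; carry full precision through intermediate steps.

sigma = 0.5620

At σ = 0.5620 the Black–Scholes value reproduces the quote:
σ√T = 0.562·√0.4085 = 0.359197
d₁ = (ln(S/K) + (r+σ²/2)T) / (σ√T) = (ln(195.41/183.5) + (0.0112+0.562²/2)·0.4085) / 0.359197 = (0.062885 + 0.069086) / 0.359197 = 0.367408
d₂ = d₁ − σ√T = 0.367408 − 0.359197 = 0.008211
e^{−rT} = 0.995435
N(d₁) = 0.643342,  N(d₂) = 0.503276
V = S·N(d₁) − K·e^{−rT}·N(d₂) = 125.715555 − 91.929517 = 33.786038 (equal to the quote); since ∂V/∂σ > 0 for all σ, the implied volatility is unique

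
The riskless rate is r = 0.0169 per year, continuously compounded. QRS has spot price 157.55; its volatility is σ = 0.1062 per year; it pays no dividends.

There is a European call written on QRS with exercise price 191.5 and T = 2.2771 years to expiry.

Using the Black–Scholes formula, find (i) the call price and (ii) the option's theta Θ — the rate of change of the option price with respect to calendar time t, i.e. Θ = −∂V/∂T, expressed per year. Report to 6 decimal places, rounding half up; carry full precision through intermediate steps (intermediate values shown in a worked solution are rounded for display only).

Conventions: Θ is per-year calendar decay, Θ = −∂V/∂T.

σ√T = 0.1062·√2.2771 = 0.160256
d₁ = (ln(S/K) + (r+σ²/2)T) / (σ√T) = (ln(157.55/191.5) + (0.0169+0.1062²/2)·2.2771) / 0.160256 = (-0.195145 + 0.051324) / 0.160256 = -0.897442
d₂ = d₁ − σ√T = -0.897442 − 0.160256 = -1.057698
e^{−rT} = 0.962248
N(d₁) = 0.184742,  N(d₂) = 0.145096
Call price V = S·N(d₁) − K·e^{−rT}·N(d₂) = 29.106033 − 26.737000 = 2.369033
φ(d₁) = (1/√(2π))·e^{−d₁²/2} = 0.266698
Θ = −S·φ(d₁)·σ/(2√T) − r·K·e^{−rT}·N(d₂) = −1.478567 − 0.451855 = -1.930423

price = 2.369033
Θ = -1.930423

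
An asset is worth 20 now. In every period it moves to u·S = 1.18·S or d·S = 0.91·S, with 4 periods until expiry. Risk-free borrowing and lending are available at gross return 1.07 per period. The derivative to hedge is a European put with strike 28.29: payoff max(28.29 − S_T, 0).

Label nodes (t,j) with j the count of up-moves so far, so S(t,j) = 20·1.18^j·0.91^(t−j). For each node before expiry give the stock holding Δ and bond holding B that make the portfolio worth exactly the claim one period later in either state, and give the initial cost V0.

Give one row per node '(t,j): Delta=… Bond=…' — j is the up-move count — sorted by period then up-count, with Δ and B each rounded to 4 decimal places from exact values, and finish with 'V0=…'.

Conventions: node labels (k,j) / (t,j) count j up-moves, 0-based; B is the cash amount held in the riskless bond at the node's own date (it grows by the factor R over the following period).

No-arbitrage ⇒ martingale measure with p* = (R−d)/(u−d) = 0.5926.
Terminal payoffs: V(4,0)=14.5750, V(4,1)=10.5057, V(4,2)=5.2291, V(4,3)=0.0000, V(4,4)=0.0000
(3,0): S=15.0714. Δ = (V_up−V_dn)/(S_up−S_dn) = (10.5057−14.5750)/(17.7843−13.7150) = -1.0000. V = [p*·10.5057 + (1−p*)·14.5750]/1.07 = 11.3678. B = V − Δ·S = 26.4393.
(3,1): S=19.5432. Δ = (V_up−V_dn)/(S_up−S_dn) = (5.2291−10.5057)/(23.0609−17.7843) = -1.0000. V = [p*·5.2291 + (1−p*)·10.5057]/1.07 = 6.8961. B = V − Δ·S = 26.4393.
(3,2): S=25.3417. Δ = (V_up−V_dn)/(S_up−S_dn) = (0.0000−5.2291)/(29.9032−23.0609) = -0.7642. V = [p*·0.0000 + (1−p*)·5.2291]/1.07 = 1.9910. B = V − Δ·S = 21.3579.
(3,3): S=32.8606. Δ = (V_up−V_dn)/(S_up−S_dn) = (0.0000−0.0000)/(38.7756−29.9032) = 0.0000. V = [p*·0.0000 + (1−p*)·0.0000]/1.07 = 0.0000. B = V − Δ·S = 0.0000.
(2,0): S=16.5620. Δ = (V_up−V_dn)/(S_up−S_dn) = (6.8961−11.3678)/(19.5432−15.0714) = -1.0000. V = [p*·6.8961 + (1−p*)·11.3678]/1.07 = 8.1476. B = V − Δ·S = 24.7096.
(2,1): S=21.4760. Δ = (V_up−V_dn)/(S_up−S_dn) = (1.9910−6.8961)/(25.3417−19.5432) = -0.8459. V = [p*·1.9910 + (1−p*)·6.8961]/1.07 = 3.7284. B = V − Δ·S = 21.8954.
(2,2): S=27.8480. Δ = (V_up−V_dn)/(S_up−S_dn) = (0.0000−1.9910)/(32.8606−25.3417) = -0.2648. V = [p*·0.0000 + (1−p*)·1.9910]/1.07 = 0.7581. B = V − Δ·S = 8.1321.
(1,0): S=18.2000. Δ = (V_up−V_dn)/(S_up−S_dn) = (3.7284−8.1476)/(21.4760−16.5620) = -0.8993. V = [p*·3.7284 + (1−p*)·8.1476]/1.07 = 5.1671. B = V − Δ·S = 21.5345.
(1,1): S=23.6000. Δ = (V_up−V_dn)/(S_up−S_dn) = (0.7581−3.7284)/(27.8480−21.4760) = -0.4661. V = [p*·0.7581 + (1−p*)·3.7284]/1.07 = 1.8394. B = V − Δ·S = 12.8406.
(0,0): S=20.0000. Δ = (V_up−V_dn)/(S_up−S_dn) = (1.8394−5.1671)/(23.6000−18.2000) = -0.6162. V = [p*·1.8394 + (1−p*)·5.1671]/1.07 = 2.9861. B = V − Δ·S = 15.3108.
Check: Δ(0,0)·S0 + B(0,0) = 2.9861 = V0.

(0,0): Delta=-0.6162 Bond=15.3108
(1,0): Delta=-0.8993 Bond=21.5345
(1,1): Delta=-0.4661 Bond=12.8406
(2,0): Delta=-1.0000 Bond=24.7096
(2,1): Delta=-0.8459 Bond=21.8954
(2,2): Delta=-0.2648 Bond=8.1321
(3,0): Delta=-1.0000 Bond=26.4393
(3,1): Delta=-1.0000 Bond=26.4393
(3,2): Delta=-0.7642 Bond=21.3579
(3,3): Delta=0.0000 Bond=0.0000
V0=2.9861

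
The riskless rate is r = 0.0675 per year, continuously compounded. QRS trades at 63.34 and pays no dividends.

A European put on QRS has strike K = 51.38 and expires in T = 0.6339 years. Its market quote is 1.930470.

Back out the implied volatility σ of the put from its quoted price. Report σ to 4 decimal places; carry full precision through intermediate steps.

sigma = 0.3823

At σ = 0.3823 the Black–Scholes value reproduces the quote:
σ√T = 0.3823·√0.6339 = 0.304379
d₁ = (ln(S/K) + (r+σ²/2)T) / (σ√T) = (ln(63.34/51.38) + (0.0675+0.3823²/2)·0.6339) / 0.304379 = (0.209268 + 0.089112) / 0.304379 = 0.980290
d₂ = d₁ − σ√T = 0.980290 − 0.304379 = 0.675911
e^{−rT} = 0.958114
N(−d₁) = 0.163472,  N(−d₂) = 0.249549
V = K·e^{−rT}·N(−d₂) − S·N(−d₁) = 12.284760 − 10.354289 = 1.930470 (the observed quote) — the price is monotone increasing in volatility, hence this σ is the only solution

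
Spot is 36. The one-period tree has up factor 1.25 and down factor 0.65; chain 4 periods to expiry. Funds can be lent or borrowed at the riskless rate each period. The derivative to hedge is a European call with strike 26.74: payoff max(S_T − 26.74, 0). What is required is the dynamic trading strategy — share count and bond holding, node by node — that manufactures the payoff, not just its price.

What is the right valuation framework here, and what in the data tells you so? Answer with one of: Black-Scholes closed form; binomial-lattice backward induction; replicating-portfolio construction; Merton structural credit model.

framework: replicating-portfolio construction

Key observation: since the answer must list Δ and B at each node of the 1.25/0.65 lattice on 36, the replicating-portfolio method — solving the two-state system at every node — is the one that applies.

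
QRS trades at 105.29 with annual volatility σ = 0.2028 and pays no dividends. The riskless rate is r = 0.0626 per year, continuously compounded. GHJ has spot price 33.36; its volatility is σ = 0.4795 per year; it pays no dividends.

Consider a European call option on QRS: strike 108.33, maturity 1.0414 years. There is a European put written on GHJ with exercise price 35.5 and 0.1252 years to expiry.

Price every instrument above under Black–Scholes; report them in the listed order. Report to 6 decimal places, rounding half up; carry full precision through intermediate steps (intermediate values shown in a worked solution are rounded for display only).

price(QRS call K=108.33) = 10.552938
price(GHJ put K=35.5) = 3.367275

[QRS call K=108.33]
σ√T = 0.2028·√1.0414 = 0.206955
d₁ = (ln(S/K) + (r+σ²/2)T) / (σ√T) = (ln(105.29/108.33) + (0.0626+0.2028²/2)·1.0414) / 0.206955 = (-0.028464 + 0.086607) / 0.206955 = 0.280946
d₂ = d₁ − σ√T = 0.280946 − 0.206955 = 0.073990
e^{−rT} = 0.936888
N(d₁) = 0.610624,  N(d₂) = 0.529491
price = S·N(d₁) − K·e^{−rT}·N(d₂) = 64.292599 − 53.739661 = 10.552938
[GHJ put K=35.5]
σ√T = 0.4795·√0.1252 = 0.169664
d₁ = (ln(S/K) + (r+σ²/2)T) / (σ√T) = (ln(33.36/35.5) + (0.0626+0.4795²/2)·0.1252) / 0.169664 = (-0.062175 + 0.022231) / 0.169664 = -0.235433
d₂ = d₁ − σ√T = -0.235433 − 0.169664 = -0.405097
e^{−rT} = 0.992193
N(−d₁) = 0.593064,  N(−d₂) = 0.657297
price = K·e^{−rT}·N(−d₂) − S·N(−d₁) = 23.151878 − 19.784603 = 3.367275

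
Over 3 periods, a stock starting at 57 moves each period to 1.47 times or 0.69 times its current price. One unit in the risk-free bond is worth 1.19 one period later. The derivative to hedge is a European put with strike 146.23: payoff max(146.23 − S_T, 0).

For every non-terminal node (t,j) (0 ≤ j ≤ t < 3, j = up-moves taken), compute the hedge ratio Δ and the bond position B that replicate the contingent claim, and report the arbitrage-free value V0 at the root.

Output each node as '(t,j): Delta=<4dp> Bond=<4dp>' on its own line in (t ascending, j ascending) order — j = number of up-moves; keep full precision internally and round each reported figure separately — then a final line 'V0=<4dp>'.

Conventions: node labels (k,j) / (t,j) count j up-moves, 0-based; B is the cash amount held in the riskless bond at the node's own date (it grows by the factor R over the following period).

(0,0): Delta=-0.7727 Bond=79.2617
(1,0): Delta=-1.0000 Bond=103.2625
(1,1): Delta=-0.7129 Bond=89.3145
(2,0): Delta=-1.0000 Bond=122.8824
(2,1): Delta=-1.0000 Bond=122.8824
(2,2): Delta=-0.6374 Bond=96.9893
V0=35.2197

The replicating-portfolio and risk-neutral prices coincide; use p* = (1.19−0.69)/(1.47−0.69) = 0.6410 for the latter.
Terminal payoffs: V(3,0)=127.5050, V(3,1)=106.3376, V(3,2)=61.2418, V(3,3)=0.0000
  t=2,j=0: stock 27.1377 → up 39.8924 (V=106.3376), down 18.7250 (V=127.5050). Price 95.7447; hedge Δ=-1.0000, bond B=122.8824.
  t=2,j=1: stock 57.8151 → up 84.9882 (V=61.2418), down 39.8924 (V=106.3376). Price 65.0673; hedge Δ=-1.0000, bond B=122.8824.
  t=2,j=2: stock 123.1713 → up 181.0618 (V=0.0000), down 84.9882 (V=61.2418). Price 18.4741; hedge Δ=-0.6374, bond B=96.9893.
  t=1,j=0: stock 39.3300 → up 57.8151 (V=65.0673), down 27.1377 (V=95.7447). Price 63.9325; hedge Δ=-1.0000, bond B=103.2625.
  t=1,j=1: stock 83.7900 → up 123.1713 (V=18.4741), down 57.8151 (V=65.0673). Price 29.5797; hedge Δ=-0.7129, bond B=89.3145.
  t=0,j=0: stock 57.0000 → up 83.7900 (V=29.5797), down 39.3300 (V=63.9325). Price 35.2197; hedge Δ=-0.7727, bond B=79.2617.
Check: Δ(0,0)·S0 + B(0,0) = 35.2197 = V0.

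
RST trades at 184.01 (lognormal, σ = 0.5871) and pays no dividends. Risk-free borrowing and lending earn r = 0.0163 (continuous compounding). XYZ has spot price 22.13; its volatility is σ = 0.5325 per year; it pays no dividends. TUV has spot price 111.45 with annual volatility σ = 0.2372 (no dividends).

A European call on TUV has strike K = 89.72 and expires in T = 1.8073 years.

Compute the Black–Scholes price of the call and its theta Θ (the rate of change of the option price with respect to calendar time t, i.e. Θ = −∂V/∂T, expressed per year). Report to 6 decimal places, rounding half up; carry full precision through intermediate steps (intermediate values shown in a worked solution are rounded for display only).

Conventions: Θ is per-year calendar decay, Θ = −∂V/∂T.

price = 28.268675
Θ = -3.577436

σ√T = 0.2372·√1.8073 = 0.318882
d₁ = (ln(S/K) + (r+σ²/2)T) / (σ√T) = (ln(111.45/89.72) + (0.0163+0.2372²/2)·1.8073) / 0.318882 = (0.216882 + 0.080302) / 0.318882 = 0.931957
d₂ = d₁ − σ√T = 0.931957 − 0.318882 = 0.613075
e^{−rT} = 0.970971
N(d₁) = 0.824321,  N(d₂) = 0.730087
Call price V = S·N(d₁) − K·e^{−rT}·N(d₂) = 91.870532 − 63.601857 = 28.268675
φ(d₁) = (1/√(2π))·e^{−d₁²/2} = 0.258409
Θ = −S·φ(d₁)·σ/(2√T) − r·K·e^{−rT}·N(d₂) = −2.540726 − 1.036710 = -3.577436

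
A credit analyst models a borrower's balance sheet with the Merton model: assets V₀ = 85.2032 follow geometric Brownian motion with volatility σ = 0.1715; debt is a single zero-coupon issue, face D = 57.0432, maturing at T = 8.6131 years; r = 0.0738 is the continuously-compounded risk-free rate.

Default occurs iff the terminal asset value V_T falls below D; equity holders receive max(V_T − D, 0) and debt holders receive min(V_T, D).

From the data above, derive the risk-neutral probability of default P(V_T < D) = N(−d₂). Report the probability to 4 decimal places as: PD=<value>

Work the structural quantities from V₀ = 85.2032 against face 57.0432:
d₁ = [ln(V₀/D) + (r + σ²/2)T] / (σ√T)
   = [ln(85.2032/57.0432) + (0.0738 + 0.5·0.1715²)·8.6131] / (0.1715·√8.6131)
   = [0.401230 + 0.762312] / 0.503320 = 2.311736
d₂ = d₁ − σ√T = 2.311736 − 0.503320 = 1.808417
risk-neutral PD = N(−d₂) = N(-1.808417) = 0.035271

PD=0.0353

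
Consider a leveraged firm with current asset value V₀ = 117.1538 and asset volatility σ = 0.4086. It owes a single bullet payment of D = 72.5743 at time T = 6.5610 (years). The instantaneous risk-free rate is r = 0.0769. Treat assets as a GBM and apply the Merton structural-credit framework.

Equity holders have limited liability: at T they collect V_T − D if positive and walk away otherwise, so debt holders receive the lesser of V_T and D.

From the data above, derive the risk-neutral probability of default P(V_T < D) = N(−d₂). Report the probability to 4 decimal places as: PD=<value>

PD=0.3386

Apply the equity-as-call identities (strike 72.5743, horizon 6.5610 years):
d₁ = [ln(V₀/D) + (r + σ²/2)T] / (σ√T)
   = [ln(117.1538/72.5743) + (0.0769 + 0.5·0.4086²)·6.5610] / (0.4086·√6.5610)
   = [0.478877 + 1.052233] / 1.046606 = 1.462928
d₂ = d₁ − σ√T = 1.462928 − 1.046606 = 0.416322
risk-neutral PD = N(−d₂) = N(-0.416322) = 0.338587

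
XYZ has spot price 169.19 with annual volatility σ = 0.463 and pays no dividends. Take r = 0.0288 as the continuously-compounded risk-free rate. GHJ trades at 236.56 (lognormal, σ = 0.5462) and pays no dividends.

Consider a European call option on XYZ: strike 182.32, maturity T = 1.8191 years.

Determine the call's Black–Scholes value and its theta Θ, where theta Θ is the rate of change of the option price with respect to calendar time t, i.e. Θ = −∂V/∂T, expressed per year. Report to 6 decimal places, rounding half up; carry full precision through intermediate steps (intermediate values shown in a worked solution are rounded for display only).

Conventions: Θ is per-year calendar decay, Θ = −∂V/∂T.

σ√T = 0.463·√1.8191 = 0.624467
d₁ = (ln(S/K) + (r+σ²/2)T) / (σ√T) = (ln(169.19/182.32) + (0.0288+0.463²/2)·1.8191) / 0.624467 = (-0.074741 + 0.247369) / 0.624467 = 0.276441
d₂ = d₁ − σ√T = 0.276441 − 0.624467 = -0.348025
e^{−rT} = 0.948959
N(d₁) = 0.608895,  N(d₂) = 0.363911
Call price V = S·N(d₁) − K·e^{−rT}·N(d₂) = 103.019016 − 62.961669 = 40.057347
φ(d₁) = (1/√(2π))·e^{−d₁²/2} = 0.383986
Θ = −S·φ(d₁)·σ/(2√T) − r·K·e^{−rT}·N(d₂) = −11.150982 − 1.813296 = -12.964278

price = 40.057347
Θ = -12.964278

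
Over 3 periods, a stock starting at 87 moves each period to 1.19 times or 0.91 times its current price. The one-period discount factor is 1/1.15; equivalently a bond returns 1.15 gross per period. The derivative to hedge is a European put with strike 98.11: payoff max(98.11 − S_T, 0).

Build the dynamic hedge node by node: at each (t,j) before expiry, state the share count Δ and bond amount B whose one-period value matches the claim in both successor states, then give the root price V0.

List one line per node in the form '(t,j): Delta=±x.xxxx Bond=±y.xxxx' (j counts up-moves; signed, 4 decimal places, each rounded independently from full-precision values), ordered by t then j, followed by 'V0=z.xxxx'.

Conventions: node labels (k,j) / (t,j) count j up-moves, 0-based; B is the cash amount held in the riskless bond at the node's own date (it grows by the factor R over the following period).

(0,0): Delta=-0.1069 Bond=9.7866
(1,0): Delta=-0.5292 Bond=44.6901
(1,1): Delta=-0.0530 Bond=5.6820
(2,0): Delta=-1.0000 Bond=85.3130
(2,1): Delta=-0.4692 Bond=45.7404
(2,2): Delta=0.0000 Bond=0.0000
V0=0.4895

Arbitrage-free pricing uses the up-move probability p* = (R−d)/(u−d) = 0.8571, discounting each step at R = 1.15.
Terminal payoffs: V(3,0)=32.5493, V(3,1)=12.3768, V(3,2)=0.0000, V(3,3)=0.0000
(2,0): S=72.0447. Δ = (V_up−V_dn)/(S_up−S_dn) = (12.3768−32.5493)/(85.7332−65.5607) = -1.0000. V = [p*·12.3768 + (1−p*)·32.5493]/1.15 = 13.2683. B = V − Δ·S = 85.3130.
(2,1): S=94.2123. Δ = (V_up−V_dn)/(S_up−S_dn) = (0.0000−12.3768)/(112.1126−85.7332) = -0.4692. V = [p*·0.0000 + (1−p*)·12.3768]/1.15 = 1.5375. B = V − Δ·S = 45.7404.
(2,2): S=123.2007. Δ = (V_up−V_dn)/(S_up−S_dn) = (0.0000−0.0000)/(146.6088−112.1126) = 0.0000. V = [p*·0.0000 + (1−p*)·0.0000]/1.15 = 0.0000. B = V − Δ·S = 0.0000.
(1,0): S=79.1700. Δ = (V_up−V_dn)/(S_up−S_dn) = (1.5375−13.2683)/(94.2123−72.0447) = -0.5292. V = [p*·1.5375 + (1−p*)·13.2683]/1.15 = 2.7942. B = V − Δ·S = 44.6901.
(1,1): S=103.5300. Δ = (V_up−V_dn)/(S_up−S_dn) = (0.0000−1.5375)/(123.2007−94.2123) = -0.0530. V = [p*·0.0000 + (1−p*)·1.5375]/1.15 = 0.1910. B = V − Δ·S = 5.6820.
(0,0): S=87.0000. Δ = (V_up−V_dn)/(S_up−S_dn) = (0.1910−2.7942)/(103.5300−79.1700) = -0.1069. V = [p*·0.1910 + (1−p*)·2.7942]/1.15 = 0.4895. B = V − Δ·S = 9.7866.
Check: Δ(0,0)·S0 + B(0,0) = 0.4895 = V0.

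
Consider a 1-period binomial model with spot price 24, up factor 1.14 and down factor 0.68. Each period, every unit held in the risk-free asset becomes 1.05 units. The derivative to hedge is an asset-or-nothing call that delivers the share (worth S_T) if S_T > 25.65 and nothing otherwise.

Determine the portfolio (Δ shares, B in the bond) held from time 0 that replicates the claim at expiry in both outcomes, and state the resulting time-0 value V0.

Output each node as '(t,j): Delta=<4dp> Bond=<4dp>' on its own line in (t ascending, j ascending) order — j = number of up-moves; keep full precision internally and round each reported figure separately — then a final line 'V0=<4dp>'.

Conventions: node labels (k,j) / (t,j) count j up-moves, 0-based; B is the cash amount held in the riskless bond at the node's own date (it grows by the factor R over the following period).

Under the risk-neutral measure, an up-move has probability p* = (R−d)/(u−d) = 0.8043 and values discount at R = 1.05.
At maturity the claim pays: V(1,0)=0.0000, V(1,1)=27.3600
(0,0): S=24.0000. Δ = (V_up−V_dn)/(S_up−S_dn) = (27.3600−0.0000)/(27.3600−16.3200) = 2.4783. V = [p*·27.3600 + (1−p*)·0.0000]/1.05 = 20.9590. B = V − Δ·S = -38.5193.
As a check, the time-0 holding Δ(0,0)·S0 + B(0,0) comes to 20.9590 — exactly V0.

(0,0): Delta=2.4783 Bond=-38.5193
V0=20.9590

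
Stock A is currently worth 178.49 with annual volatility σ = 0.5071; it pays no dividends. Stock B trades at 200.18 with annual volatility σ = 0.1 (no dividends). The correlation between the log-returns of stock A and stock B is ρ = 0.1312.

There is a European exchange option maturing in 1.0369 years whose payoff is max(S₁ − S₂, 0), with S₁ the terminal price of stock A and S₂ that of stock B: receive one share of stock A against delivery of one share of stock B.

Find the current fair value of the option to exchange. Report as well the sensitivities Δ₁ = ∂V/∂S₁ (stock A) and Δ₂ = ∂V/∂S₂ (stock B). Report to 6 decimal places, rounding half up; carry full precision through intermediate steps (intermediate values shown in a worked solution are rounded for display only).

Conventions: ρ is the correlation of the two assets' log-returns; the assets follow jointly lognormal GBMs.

σ_eff = √(σ₁² + σ₂² − 2ρσ₁σ₂) = √(0.5071² + 0.1² − 2·0.1312·0.5071·0.1) = 0.503829
d₁ = (ln(S₁/S₂) + (q₂ − q₁ + σ_eff²/2)T) / (σ_eff√T) = (ln(178.49/200.18) + (0.0 − 0.0 + 0.126922)·1.0369) / 0.513041 = 0.032982
d₂ = d₁ − σ_eff√T = 0.032982 − 0.513041 = -0.480059
N(d₁) = 0.513156,  N(d₂) = 0.315593
V = S₁·e^{−q₁T}·N(d₁) − S₂·e^{−q₂T}·N(d₂) = 91.593127 − 63.175356 = 28.417772
Key observation: pricing in stock B-units makes this a unit-strike call on the ratio S₁/S₂ — the risk-free rate cancels and cannot affect the value.
Δ₁ = e^{−q₁T}·N(d₁) = 0.513156;  Δ₂ = −e^{−q₂T}·N(d₂) = -0.315593

exchange price = 28.417772
Δ1 = 0.513156
Δ2 = -0.315593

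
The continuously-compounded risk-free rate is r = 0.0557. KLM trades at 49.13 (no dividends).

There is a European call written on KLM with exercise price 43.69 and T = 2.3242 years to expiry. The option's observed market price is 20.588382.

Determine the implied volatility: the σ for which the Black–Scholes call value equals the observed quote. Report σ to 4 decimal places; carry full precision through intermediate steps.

sigma = 0.5683

At σ = 0.5683 the Black–Scholes value reproduces the quote:
σ√T = 0.5683·√2.3242 = 0.866392
d₁ = (ln(S/K) + (r+σ²/2)T) / (σ√T) = (ln(49.13/43.69) + (0.0557+0.5683²/2)·2.3242) / 0.866392 = (0.117351 + 0.504775) / 0.866392 = 0.718065
d₂ = d₁ − σ√T = 0.718065 − 0.866392 = -0.148327
e^{−rT} = 0.878572
N(d₁) = 0.763642,  N(d₂) = 0.441043
V = S·N(d₁) − K·e^{−rT}·N(d₂) = 37.517707 − 16.929325 = 20.588382 (the observed quote) — the price is monotone increasing in volatility, hence this σ is the only solution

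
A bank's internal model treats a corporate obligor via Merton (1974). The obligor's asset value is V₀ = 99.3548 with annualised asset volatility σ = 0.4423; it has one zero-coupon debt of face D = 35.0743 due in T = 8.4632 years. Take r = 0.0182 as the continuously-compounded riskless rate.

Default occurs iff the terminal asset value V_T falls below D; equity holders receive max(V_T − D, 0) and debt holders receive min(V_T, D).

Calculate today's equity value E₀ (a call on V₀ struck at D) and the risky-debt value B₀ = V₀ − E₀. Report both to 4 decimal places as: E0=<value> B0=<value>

E0=75.1849 B0=24.1699

With assets at 99.3548 and a single debt payment of 35.0743 at 8.4632 years:
d₁ = [ln(V₀/D) + (r + σ²/2)T] / (σ√T)
   = [ln(99.3548/35.0743) + (0.0182 + 0.5·0.4423²)·8.4632] / (0.4423·√8.4632)
   = [1.041229 + 0.981855] / 1.286721 = 1.572279
d₂ = d₁ − σ√T = 1.572279 − 1.286721 = 0.285558
N(d₁) = 0.942057,  N(d₂) = 0.612392,  e^(−rT) = 0.857246
E₀ = V₀·N(d₁) − D·e^(−rT)·N(d₂)
   = 99.3548·0.942057 − 35.0743·0.857246·0.612392 = 75.184919
B₀ = V₀ − E₀ = 99.3548 − 75.184919 = 24.169881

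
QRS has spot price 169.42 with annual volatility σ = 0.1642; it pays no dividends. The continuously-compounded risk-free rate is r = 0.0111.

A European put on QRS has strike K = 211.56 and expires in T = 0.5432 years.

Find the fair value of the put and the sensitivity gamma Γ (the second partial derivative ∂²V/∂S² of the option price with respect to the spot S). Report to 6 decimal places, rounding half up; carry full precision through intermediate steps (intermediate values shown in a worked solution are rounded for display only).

price = 41.205809
Γ = 0.004394

σ√T = 0.1642·√0.5432 = 0.121019
d₁ = (ln(S/K) + (r+σ²/2)T) / (σ√T) = (ln(169.42/211.56) + (0.0111+0.1642²/2)·0.5432) / 0.121019 = (-0.222128 + 0.013352) / 0.121019 = -1.725149
d₂ = d₁ − σ√T = -1.725149 − 0.121019 = -1.846167
e^{−rT} = 0.993989
N(−d₁) = 0.957750,  N(−d₂) = 0.967566
Put price V = K·e^{−rT}·N(−d₂) − S·N(−d₁) = 203.467755 − 162.261946 = 41.205809
φ(d₁) = (1/√(2π))·e^{−d₁²/2} = 0.090084
Γ = φ(d₁) / (S·σ·√T) = 0.004394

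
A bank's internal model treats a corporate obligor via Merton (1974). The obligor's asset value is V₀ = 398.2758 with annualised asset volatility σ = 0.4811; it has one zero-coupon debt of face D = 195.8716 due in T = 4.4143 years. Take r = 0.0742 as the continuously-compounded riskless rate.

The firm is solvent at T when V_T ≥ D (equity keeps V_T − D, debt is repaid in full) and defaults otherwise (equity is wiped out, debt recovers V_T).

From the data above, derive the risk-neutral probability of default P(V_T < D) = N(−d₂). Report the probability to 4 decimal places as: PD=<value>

With assets at 398.2758 and a single debt payment of 195.8716 at 4.4143 years:
d₁ = [ln(V₀/D) + (r + σ²/2)T] / (σ√T)
   = [ln(398.2758/195.8716) + (0.0742 + 0.5·0.4811²)·4.4143] / (0.4811·√4.4143)
   = [0.709685 + 0.838402] / 1.010802 = 1.531543
d₂ = d₁ − σ√T = 1.531543 − 1.010802 = 0.520740
risk-neutral PD = N(−d₂) = N(-0.520740) = 0.301274

PD=0.3013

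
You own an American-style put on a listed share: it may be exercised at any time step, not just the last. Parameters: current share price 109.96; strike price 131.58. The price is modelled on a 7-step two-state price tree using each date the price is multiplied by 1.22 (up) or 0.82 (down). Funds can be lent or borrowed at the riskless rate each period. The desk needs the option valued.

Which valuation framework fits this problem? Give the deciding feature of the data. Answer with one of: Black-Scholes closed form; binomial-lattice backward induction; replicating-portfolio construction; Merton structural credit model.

Key observation: an American put (K = 131.58, S₀ = 109.96) on a 7-date tree has no closed form — the optimal stopping decision is embedded and must be resolved recursively from expiry.

framework: binomial-lattice backward induction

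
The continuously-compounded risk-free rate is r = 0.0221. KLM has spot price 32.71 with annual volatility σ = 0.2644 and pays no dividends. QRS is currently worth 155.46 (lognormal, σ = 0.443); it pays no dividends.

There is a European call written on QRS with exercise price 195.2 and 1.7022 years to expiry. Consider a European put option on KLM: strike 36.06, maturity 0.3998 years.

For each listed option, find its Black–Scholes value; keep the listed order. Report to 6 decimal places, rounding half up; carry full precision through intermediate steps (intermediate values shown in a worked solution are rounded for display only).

[QRS call K=195.2]
σ√T = 0.443·√1.7022 = 0.577975
d₁ = (ln(S/K) + (r+σ²/2)T) / (σ√T) = (ln(155.46/195.2) + (0.0221+0.443²/2)·1.7022) / 0.577975 = (-0.227636 + 0.204646) / 0.577975 = -0.039777
d₂ = d₁ − σ√T = -0.039777 − 0.577975 = -0.617752
e^{−rT} = 0.963080
N(d₁) = 0.484135,  N(d₂) = 0.268369
price = S·N(d₁) − K·e^{−rT}·N(d₂) = 75.263703 − 50.451646 = 24.812057
[KLM put K=36.06]
σ√T = 0.2644·√0.3998 = 0.167179
d₁ = (ln(S/K) + (r+σ²/2)T) / (σ√T) = (ln(32.71/36.06) + (0.0221+0.2644²/2)·0.3998) / 0.167179 = (-0.097503 + 0.022810) / 0.167179 = -0.446785
d₂ = d₁ − σ√T = -0.446785 − 0.167179 = -0.613965
e^{−rT} = 0.991203
N(−d₁) = 0.672485,  N(−d₂) = 0.730381
price = K·e^{−rT}·N(−d₂) − S·N(−d₁) = 26.105845 − 21.996983 = 4.108862

price(QRS call K=195.2) = 24.812057
price(KLM put K=36.06) = 4.108862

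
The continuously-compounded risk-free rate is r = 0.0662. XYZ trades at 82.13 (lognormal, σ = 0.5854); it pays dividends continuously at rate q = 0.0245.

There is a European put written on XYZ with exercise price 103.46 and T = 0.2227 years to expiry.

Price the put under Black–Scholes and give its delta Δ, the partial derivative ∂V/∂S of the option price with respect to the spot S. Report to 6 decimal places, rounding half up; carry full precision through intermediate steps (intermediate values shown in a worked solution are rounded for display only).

σ√T = 0.5854·√0.2227 = 0.276257
d₁ = (ln(S/K) + (r−q+σ²/2)T) / (σ√T) = (ln(82.13/103.46) + (0.0662−0.0245+0.5854²/2)·0.2227) / 0.276257 = (-0.230882 + 0.047445) / 0.276257 = -0.664006
d₂ = d₁ − σ√T = -0.664006 − 0.276257 = -0.940263
e^{−rT} = 0.985365
e^{−qT} = 0.994559
N(−d₁) = 0.746657,  N(−d₂) = 0.826459
Put price V = K·e^{−rT}·N(−d₂) − S·e^{−qT}·N(−d₁) = 84.254080 − 60.989256 = 23.264824
Δ = −e^{−qT}·N(−d₁) = -0.742594

price = 23.264824
Δ = -0.742594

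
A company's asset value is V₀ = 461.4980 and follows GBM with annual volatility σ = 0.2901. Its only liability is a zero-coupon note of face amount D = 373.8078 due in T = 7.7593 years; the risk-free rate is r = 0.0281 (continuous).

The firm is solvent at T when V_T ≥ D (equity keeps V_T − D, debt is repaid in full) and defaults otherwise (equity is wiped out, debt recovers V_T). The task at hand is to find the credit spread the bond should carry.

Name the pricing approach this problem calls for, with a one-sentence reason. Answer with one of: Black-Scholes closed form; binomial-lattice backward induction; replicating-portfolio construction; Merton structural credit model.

Key observation: the data describe a firm's assets (V₀ = 461.4980, GBM) and a single zero-coupon debt of face 373.8078, so credit quantities follow from equity-as-call in the structural model.

framework: Merton structural credit model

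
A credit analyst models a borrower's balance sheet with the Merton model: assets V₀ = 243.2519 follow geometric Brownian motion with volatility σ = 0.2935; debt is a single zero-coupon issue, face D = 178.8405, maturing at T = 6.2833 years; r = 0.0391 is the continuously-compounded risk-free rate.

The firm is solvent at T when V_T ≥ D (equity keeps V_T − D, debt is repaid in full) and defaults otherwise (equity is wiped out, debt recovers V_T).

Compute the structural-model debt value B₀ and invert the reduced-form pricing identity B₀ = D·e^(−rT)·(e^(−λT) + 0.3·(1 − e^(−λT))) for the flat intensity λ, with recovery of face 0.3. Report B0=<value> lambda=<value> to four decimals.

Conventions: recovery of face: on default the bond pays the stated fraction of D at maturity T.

With assets at 243.2519 and a single debt payment of 178.8405 at 6.2833 years:
d₁ = [ln(V₀/D) + (r + σ²/2)T] / (σ√T)
   = [ln(243.2519/178.8405) + (0.0391 + 0.5·0.2935²)·6.2833] / (0.2935·√6.2833)
   = [0.307603 + 0.516306] / 0.735702 = 1.119895
d₂ = d₁ − σ√T = 1.119895 − 0.735702 = 0.384193
N(d₁) = 0.868621,  N(d₂) = 0.649582,  e^(−rT) = 0.782175
E₀ = V₀·N(d₁) − D·e^(−rT)·N(d₂)
   = 243.2519·0.868621 − 178.8405·0.782175·0.649582 = 120.427136
B₀ = V₀ − E₀ = 243.2519 − 120.427136 = 122.824764
e^(−λT) = (B₀·e^(rT)/D − 0.3)/(1 − 0.3) = (122.8248·1.278487/178.8405 − 0.3)/0.7 = 0.82577740
λ = −ln(0.82577740)/6.2833 = 0.030466

B0=122.8248 lambda=0.0305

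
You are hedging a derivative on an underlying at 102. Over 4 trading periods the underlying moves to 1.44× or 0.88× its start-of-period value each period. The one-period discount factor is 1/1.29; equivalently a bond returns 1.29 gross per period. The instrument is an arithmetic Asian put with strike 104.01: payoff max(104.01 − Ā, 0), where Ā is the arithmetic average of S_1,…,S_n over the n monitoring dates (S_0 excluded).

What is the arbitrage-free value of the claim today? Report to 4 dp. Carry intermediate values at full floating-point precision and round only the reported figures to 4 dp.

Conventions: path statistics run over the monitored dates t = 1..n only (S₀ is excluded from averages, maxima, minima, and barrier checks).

price = 0.1954

With p* = (R−d)/(u−d) = 0.7321, sum probability × payoff across the paths and divide by R^4.
Enumerate all 2^4 = 16 price paths (U = up ×1.44, D = down ×0.88); each path with k up-moves has probability p*^k·(1−p*)^(4−k).
DDDD: Ā=74.8570, payoff=29.1530, prob=0.005148
UDDD: Ā=122.4932, payoff=0.0000, prob=0.014070
DUDD: Ā=108.2132, payoff=0.0000, prob=0.014070
UUDD: Ā=177.0762, payoff=0.0000, prob=0.038459
DDUD: Ā=95.6468, payoff=8.3632, prob=0.014070
UDUD: Ā=156.5130, payoff=0.0000, prob=0.038459
DUUD: Ā=142.2330, payoff=0.0000, prob=0.038459
UUUD: Ā=232.7449, payoff=0.0000, prob=0.105121
DDDU: Ā=84.5884, payoff=19.4216, prob=0.014070
UDDU: Ā=138.4174, payoff=0.0000, prob=0.038459
DUDU: Ā=124.1374, payoff=0.0000, prob=0.038459
UUDU: Ā=203.1339, payoff=0.0000, prob=0.105121
DDUU: Ā=111.5710, payoff=0.0000, prob=0.038459
UDUU: Ā=182.5707, payoff=0.0000, prob=0.105121
DUUU: Ā=168.2907, payoff=0.0000, prob=0.105121
UUUU: Ā=275.3847, payoff=0.0000, prob=0.287332
Price = Σ prob·payoff / R^4 = 0.541013 / 2.769229 = 0.1954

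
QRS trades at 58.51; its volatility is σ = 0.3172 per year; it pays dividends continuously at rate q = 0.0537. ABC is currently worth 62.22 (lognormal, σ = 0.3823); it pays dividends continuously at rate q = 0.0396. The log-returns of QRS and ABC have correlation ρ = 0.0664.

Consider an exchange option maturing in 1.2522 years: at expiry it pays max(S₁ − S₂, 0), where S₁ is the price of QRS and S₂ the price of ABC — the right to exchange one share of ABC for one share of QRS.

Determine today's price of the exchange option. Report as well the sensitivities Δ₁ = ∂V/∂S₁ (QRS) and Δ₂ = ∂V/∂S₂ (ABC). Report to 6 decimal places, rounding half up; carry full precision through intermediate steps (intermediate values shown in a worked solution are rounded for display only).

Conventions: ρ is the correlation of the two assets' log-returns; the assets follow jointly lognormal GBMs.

exchange price = 9.941545
Δ1 = 0.512682
Δ2 = -0.322332

σ_eff = √(σ₁² + σ₂² − 2ρσ₁σ₂) = √(0.3172² + 0.3823² − 2·0.0664·0.3172·0.3823) = 0.480276
d₁ = (ln(S₁/S₂) + (q₂ − q₁ + σ_eff²/2)T) / (σ_eff√T) = (ln(58.51/62.22) + (0.0396 − 0.0537 + 0.115333)·1.2522) / 0.537437 = 0.121474
d₂ = d₁ − σ_eff√T = 0.121474 − 0.537437 = -0.415963
N(d₁) = 0.548342,  N(d₂) = 0.338718
V = S₁·e^{−q₁T}·N(d₁) − S₂·e^{−q₂T}·N(d₂) = 29.997039 − 20.055494 = 9.941545
Key observation: r never enters — measured in units of ABC, the claim is a call on S₁/S₂ struck at 1, so only the dividend yields and σ_eff matter.
Δ₁ = e^{−q₁T}·N(d₁) = 0.512682;  Δ₂ = −e^{−q₂T}·N(d₂) = -0.322332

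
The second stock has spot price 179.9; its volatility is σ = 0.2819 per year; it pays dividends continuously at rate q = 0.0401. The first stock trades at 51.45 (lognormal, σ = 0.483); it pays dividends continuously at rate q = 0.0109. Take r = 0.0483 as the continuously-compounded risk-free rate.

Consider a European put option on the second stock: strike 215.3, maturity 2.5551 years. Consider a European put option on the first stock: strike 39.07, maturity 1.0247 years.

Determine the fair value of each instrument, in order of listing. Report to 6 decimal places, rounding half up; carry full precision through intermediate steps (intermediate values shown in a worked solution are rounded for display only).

price(the second stock put K=215.3) = 47.287641
price(the first stock put K=39.07) = 3.297276

[the second stock put K=215.3]
σ√T = 0.2819·√2.5551 = 0.450608
d₁ = (ln(S/K) + (r−q+σ²/2)T) / (σ√T) = (ln(179.9/215.3) + (0.0483−0.0401+0.2819²/2)·2.5551) / 0.450608 = (-0.179631 + 0.122476) / 0.450608 = -0.126841
d₂ = d₁ − σ√T = -0.126841 − 0.450608 = -0.577449
e^{−rT} = 0.883900
e^{−qT} = 0.902615
N(−d₁) = 0.550467,  N(−d₂) = 0.718182
price = K·e^{−rT}·N(−d₂) − S·e^{−qT}·N(−d₁) = 136.672665 − 89.385025 = 47.287641
[the first stock put K=39.07]
σ√T = 0.483·√1.0247 = 0.488929
d₁ = (ln(S/K) + (r−q+σ²/2)T) / (σ√T) = (ln(51.45/39.07) + (0.0483−0.0109+0.483²/2)·1.0247) / 0.488929 = (0.275256 + 0.157849) / 0.488929 = 0.885824
d₂ = d₁ − σ√T = 0.885824 − 0.488929 = 0.396896
e^{−rT} = 0.951712
e^{−qT} = 0.988893
N(−d₁) = 0.187856,  N(−d₂) = 0.345722
price = K·e^{−rT}·N(−d₂) − S·e^{−qT}·N(−d₁) = 12.855119 − 9.557843 = 3.297276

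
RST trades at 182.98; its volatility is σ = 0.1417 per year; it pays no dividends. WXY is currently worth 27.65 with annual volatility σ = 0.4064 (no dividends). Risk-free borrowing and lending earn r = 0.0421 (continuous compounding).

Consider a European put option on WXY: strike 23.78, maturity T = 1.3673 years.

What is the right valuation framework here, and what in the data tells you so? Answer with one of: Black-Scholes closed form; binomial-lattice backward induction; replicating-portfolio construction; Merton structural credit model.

framework: Black-Scholes closed form

Key observation: with WXY following a GBM at constant σ and r, the European put struck at 23.78 prices in closed form — nothing here needs a stepwise model or a balance sheet.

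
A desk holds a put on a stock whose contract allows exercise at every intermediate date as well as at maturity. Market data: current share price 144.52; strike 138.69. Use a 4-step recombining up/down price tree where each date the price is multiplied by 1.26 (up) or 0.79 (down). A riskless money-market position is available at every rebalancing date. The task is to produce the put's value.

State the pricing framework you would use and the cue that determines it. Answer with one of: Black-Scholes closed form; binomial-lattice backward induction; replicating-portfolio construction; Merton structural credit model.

framework: binomial-lattice backward induction

Key observation: an American put (K = 138.69, S₀ = 144.52) on a 4-date tree has no closed form — the optimal stopping decision is embedded and must be resolved recursively from expiry.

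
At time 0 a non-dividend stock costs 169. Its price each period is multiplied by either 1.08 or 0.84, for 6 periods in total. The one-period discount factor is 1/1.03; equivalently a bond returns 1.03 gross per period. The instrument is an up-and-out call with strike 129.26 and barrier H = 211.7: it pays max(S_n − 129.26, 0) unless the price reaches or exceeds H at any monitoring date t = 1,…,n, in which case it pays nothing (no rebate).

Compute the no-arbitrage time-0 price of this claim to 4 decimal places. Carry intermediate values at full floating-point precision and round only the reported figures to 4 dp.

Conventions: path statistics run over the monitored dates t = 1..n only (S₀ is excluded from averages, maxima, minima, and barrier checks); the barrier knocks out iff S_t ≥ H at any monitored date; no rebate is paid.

price = 18.5612

With p* = (R−d)/(u−d) = 0.7917, sum probability × payoff across the paths and divide by R^6.
Enumerate all 2^6 = 64 price paths (U = up ×1.08, D = down ×0.84); each path with k up-moves has probability p*^k·(1−p*)^(6−k).
DDDDDD: M=141.9600, payoff=0.0000, prob=0.000082
UDDDDD: M=182.5200, payoff=0.0000, prob=0.000311
DUDDDD: M=153.3168, payoff=0.0000, prob=0.000311
UUDDDD: M=197.1216, payoff=0.0000, prob=0.001181
DDUDDD: M=141.9600, payoff=0.0000, prob=0.000311
UDUDDD: M=182.5200, payoff=0.0000, prob=0.001181
DUUDDD: M=165.5821, payoff=0.0000, prob=0.001181
UUUDDD: M=212.8913, payoff=0.0000, prob=0.004486
DDDUDD: M=141.9600, payoff=0.0000, prob=0.000311
UDDUDD: M=182.5200, payoff=0.0000, prob=0.001181
DUDUDD: M=153.3168, payoff=0.0000, prob=0.001181
UUDUDD: M=197.1216, payoff=0.0000, prob=0.004486
DDUUDD: M=141.9600, payoff=0.0000, prob=0.001181
UDUUDD: M=182.5200, payoff=0.0000, prob=0.004486
DUUUDD: M=178.8287, payoff=0.0000, prob=0.004486
UUUUDD: M=229.9226, payoff=0.0000, prob=0.017049
DDDDUD: M=141.9600, payoff=0.0000, prob=0.000311
UDDDUD: M=182.5200, payoff=0.0000, prob=0.001181
DUDDUD: M=153.3168, payoff=0.0000, prob=0.001181
UUDDUD: M=197.1216, payoff=0.0000, prob=0.004486
DDUDUD: M=141.9600, payoff=0.0000, prob=0.001181
UDUDUD: M=182.5200, payoff=0.0000, prob=0.004486
DUUDUD: M=165.5821, payoff=0.0000, prob=0.004486
UUUDUD: M=212.8913, payoff=0.0000, prob=0.017049
DDDUUD: M=141.9600, payoff=0.0000, prob=0.001181
UDDUUD: M=182.5200, payoff=0.0000, prob=0.004486
DUDUUD: M=153.3168, payoff=0.0000, prob=0.004486
UUDUUD: M=197.1216, payoff=32.9734, prob=0.017049
DDUUUD: M=150.2161, payoff=0.0000, prob=0.004486
UDUUUD: M=193.1350, payoff=32.9734, prob=0.017049
DUUUUD: M=193.1350, payoff=32.9734, prob=0.017049
UUUUUD: M=248.3164, payoff=0.0000, prob=0.064784
DDDDDU: M=141.9600, payoff=0.0000, prob=0.000311
UDDDDU: M=182.5200, payoff=0.0000, prob=0.001181
DUDDDU: M=153.3168, payoff=0.0000, prob=0.001181
UUDDDU: M=197.1216, payoff=0.0000, prob=0.004486
DDUDDU: M=141.9600, payoff=0.0000, prob=0.001181
UDUDDU: M=182.5200, payoff=0.0000, prob=0.004486
DUUDDU: M=165.5821, payoff=0.0000, prob=0.004486
UUUDDU: M=212.8913, payoff=0.0000, prob=0.017049
DDDUDU: M=141.9600, payoff=0.0000, prob=0.001181
UDDUDU: M=182.5200, payoff=0.0000, prob=0.004486
DUDUDU: M=153.3168, payoff=0.0000, prob=0.004486
UUDUDU: M=197.1216, payoff=32.9734, prob=0.017049
DDUUDU: M=141.9600, payoff=0.0000, prob=0.004486
UDUUDU: M=182.5200, payoff=32.9734, prob=0.017049
DUUUDU: M=178.8287, payoff=32.9734, prob=0.017049
UUUUDU: M=229.9226, payoff=0.0000, prob=0.064784
DDDDUU: M=141.9600, payoff=0.0000, prob=0.001181
UDDDUU: M=182.5200, payoff=0.0000, prob=0.004486
DUDDUU: M=153.3168, payoff=0.0000, prob=0.004486
UUDDUU: M=197.1216, payoff=32.9734, prob=0.017049
DDUDUU: M=141.9600, payoff=0.0000, prob=0.004486
UDUDUU: M=182.5200, payoff=32.9734, prob=0.017049
DUUDUU: M=165.5821, payoff=32.9734, prob=0.017049
UUUDUU: M=212.8913, payoff=0.0000, prob=0.064784
DDDUUU: M=141.9600, payoff=0.0000, prob=0.004486
UDDUUU: M=182.5200, payoff=32.9734, prob=0.017049
DUDUUU: M=162.2334, payoff=32.9734, prob=0.017049
UUDUUU: M=208.5858, payoff=79.3258, prob=0.064784
DDUUUU: M=162.2334, payoff=32.9734, prob=0.017049
UDUUUU: M=208.5858, payoff=79.3258, prob=0.064784
DUUUUU: M=208.5858, payoff=79.3258, prob=0.064784
UUUUUU: M=268.1818, payoff=0.0000, prob=0.246181
Price = Σ prob·payoff / R^6 = 22.163008 / 1.194052 = 18.5612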